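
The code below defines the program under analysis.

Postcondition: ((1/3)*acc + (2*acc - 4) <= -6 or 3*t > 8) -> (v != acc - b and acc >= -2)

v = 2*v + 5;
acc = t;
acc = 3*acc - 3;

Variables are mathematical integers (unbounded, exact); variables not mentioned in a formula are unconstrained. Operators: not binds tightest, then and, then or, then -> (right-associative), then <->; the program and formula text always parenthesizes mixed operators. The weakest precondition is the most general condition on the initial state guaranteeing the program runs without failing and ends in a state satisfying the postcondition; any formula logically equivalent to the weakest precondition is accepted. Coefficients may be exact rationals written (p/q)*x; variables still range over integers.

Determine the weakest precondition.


Working backward. After the program, the postcondition ((1/3)*acc + (2*acc - 4) <= -6 or 3*t > 8) -> (v != acc - b and acc >= -2) must hold; in canonical form it is ((7/3)*acc <= -2 or 3*t > 8) -> (b + v != acc and acc >= -2).
Before acc := 3*acc - 3: (7*acc <= 5 or 3*t > 8) -> (b + v != 3*acc - 3 and 3*acc >= 1)
Before acc := t: (7*t <= 5 or 3*t > 8) -> (b + v != 3*t - 3 and 3*t >= 1)
Before v := 2*v + 5: (7*t <= 5 or 3*t > 8) -> (b + 2*v != 3*t - 8 and 3*t >= 1)
Answer: WP = (7*t <= 5 or 3*t > 8) -> (b + 2*v != 3*t - 8 and 3*t >= 1)


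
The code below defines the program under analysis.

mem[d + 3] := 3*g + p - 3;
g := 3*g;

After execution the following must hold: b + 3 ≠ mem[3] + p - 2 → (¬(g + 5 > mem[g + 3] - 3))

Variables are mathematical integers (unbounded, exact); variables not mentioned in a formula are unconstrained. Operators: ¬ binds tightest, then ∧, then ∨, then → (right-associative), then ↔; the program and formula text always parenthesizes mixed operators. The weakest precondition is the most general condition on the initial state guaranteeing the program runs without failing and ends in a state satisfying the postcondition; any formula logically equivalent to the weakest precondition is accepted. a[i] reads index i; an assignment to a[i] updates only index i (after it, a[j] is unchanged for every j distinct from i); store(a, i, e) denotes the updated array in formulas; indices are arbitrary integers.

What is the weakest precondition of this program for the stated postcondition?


Working backward. After the program, the postcondition b + 3 ≠ mem[3] + p - 2 → (¬(g + 5 > mem[g + 3] - 3)) must hold; in canonical form it is b ≠ mem[3] + p - 5 → (¬(g > mem[g + 3] - 8)).
Before g := 3*g: b ≠ mem[3] + p - 5 → (¬(3*g > mem[3*g + 3] - 8))
Before mem[d + 3] := 3*g + p - 3: b ≠ store(mem, d + 3, 3*g + p - 3)[3] + p - 5 → (¬(3*g > store(mem, d + 3, 3*g + p - 3)[3*g + 3] - 8))
Answer: WP = b ≠ store(mem, d + 3, 3*g + p - 3)[3] + p - 5 → (¬(3*g > store(mem, d + 3, 3*g + p - 3)[3*g + 3] - 8))


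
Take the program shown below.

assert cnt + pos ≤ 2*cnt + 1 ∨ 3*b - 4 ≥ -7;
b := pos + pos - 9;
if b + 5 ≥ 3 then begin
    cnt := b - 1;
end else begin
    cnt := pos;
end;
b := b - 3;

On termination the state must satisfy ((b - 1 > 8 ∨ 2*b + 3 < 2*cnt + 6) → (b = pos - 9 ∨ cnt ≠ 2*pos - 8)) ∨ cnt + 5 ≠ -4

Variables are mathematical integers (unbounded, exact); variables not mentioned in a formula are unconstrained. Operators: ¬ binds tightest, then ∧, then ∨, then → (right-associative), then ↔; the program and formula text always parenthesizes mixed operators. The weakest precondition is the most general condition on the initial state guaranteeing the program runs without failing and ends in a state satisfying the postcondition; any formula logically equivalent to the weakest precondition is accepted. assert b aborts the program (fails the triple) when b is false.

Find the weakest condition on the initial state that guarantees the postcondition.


Working backward. After the program, the postcondition ((b - 1 > 8 ∨ 2*b + 3 < 2*cnt + 6) → (b = pos - 9 ∨ cnt ≠ 2*pos - 8)) ∨ cnt + 5 ≠ -4 must hold; in canonical form it is ((b > 9 ∨ 2*b < 2*cnt + 3) → (b = pos - 9 ∨ cnt ≠ 2*pos - 8)) ∨ cnt ≠ -9.
Before b := b - 3: ((b > 12 ∨ 2*b < 2*cnt + 9) → (b = pos - 6 ∨ cnt ≠ 2*pos - 8)) ∨ cnt ≠ -9
Then branch requires b = pos - 6 ∨ b ≠ 2*pos - 7 ∨ b ≠ -8; else branch requires ((b > 12 ∨ 2*b < 2*pos + 9) → (b = pos - 6 ∨ pos ≠ 8)) ∨ pos ≠ -9.
Before the if: (b ≥ -2 → (b = pos - 6 ∨ b ≠ 2*pos - 7 ∨ b ≠ -8)) ∧ ((¬(b ≥ -2)) → (((b > 12 ∨ 2*b < 2*pos + 9) → (b = pos - 6 ∨ pos ≠ 8)) ∨ pos ≠ -9))
Before b := pos + pos - 9: (¬(2*pos ≥ 7)) → (((2*pos > 21 ∨ 2*pos < 27) → (pos = 3 ∨ pos ≠ 8)) ∨ pos ≠ -9)
Before assert cnt + pos ≤ 2*cnt + 1 ∨ 3*b - 4 ≥ -7: (pos ≤ cnt + 1 ∨ 3*b ≥ -3) ∧ ((¬(2*pos ≥ 7)) → (((2*pos > 21 ∨ 2*pos < 27) → (pos = 3 ∨ pos ≠ 8)) ∨ pos ≠ -9))
Answer: WP = (pos ≤ cnt + 1 ∨ 3*b ≥ -3) ∧ ((¬(2*pos ≥ 7)) → (((2*pos > 21 ∨ 2*pos < 27) → (pos = 3 ∨ pos ≠ 8)) ∨ pos ≠ -9))


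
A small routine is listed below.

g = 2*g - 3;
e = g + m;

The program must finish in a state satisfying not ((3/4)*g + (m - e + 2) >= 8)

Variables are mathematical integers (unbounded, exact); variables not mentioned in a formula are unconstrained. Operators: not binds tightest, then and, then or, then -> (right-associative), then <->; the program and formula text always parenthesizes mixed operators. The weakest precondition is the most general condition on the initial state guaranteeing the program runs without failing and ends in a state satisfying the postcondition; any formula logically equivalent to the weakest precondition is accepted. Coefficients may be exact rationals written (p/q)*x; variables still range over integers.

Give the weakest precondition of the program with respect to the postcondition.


Working backward. After the program, the postcondition not ((3/4)*g + (m - e + 2) >= 8) must hold; in canonical form it is not ((3/4)*g + m >= e + 6).
Before e := g + m: not ((1/4)*g <= -6)
Before g := 2*g - 3: not ((1/2)*g <= -21/4)
Answer: WP = not ((1/2)*g <= -21/4)


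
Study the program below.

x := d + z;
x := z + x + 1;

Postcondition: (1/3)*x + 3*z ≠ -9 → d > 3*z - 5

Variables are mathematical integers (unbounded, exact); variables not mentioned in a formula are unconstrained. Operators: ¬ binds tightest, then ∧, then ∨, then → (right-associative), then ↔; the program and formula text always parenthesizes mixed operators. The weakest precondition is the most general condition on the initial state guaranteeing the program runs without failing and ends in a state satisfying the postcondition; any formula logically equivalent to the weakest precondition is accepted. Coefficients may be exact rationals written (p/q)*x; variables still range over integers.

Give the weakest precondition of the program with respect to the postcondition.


Working backward. After the program, (1/3)*x + 3*z ≠ -9 → d > 3*z - 5 must hold.
Before x := z + x + 1: (1/3)*x + (10/3)*z ≠ -28/3 → d > 3*z - 5
Before x := d + z: (1/3)*d + (11/3)*z ≠ -28/3 → d > 3*z - 5
Answer: WP = (1/3)*d + (11/3)*z ≠ -28/3 → d > 3*z - 5


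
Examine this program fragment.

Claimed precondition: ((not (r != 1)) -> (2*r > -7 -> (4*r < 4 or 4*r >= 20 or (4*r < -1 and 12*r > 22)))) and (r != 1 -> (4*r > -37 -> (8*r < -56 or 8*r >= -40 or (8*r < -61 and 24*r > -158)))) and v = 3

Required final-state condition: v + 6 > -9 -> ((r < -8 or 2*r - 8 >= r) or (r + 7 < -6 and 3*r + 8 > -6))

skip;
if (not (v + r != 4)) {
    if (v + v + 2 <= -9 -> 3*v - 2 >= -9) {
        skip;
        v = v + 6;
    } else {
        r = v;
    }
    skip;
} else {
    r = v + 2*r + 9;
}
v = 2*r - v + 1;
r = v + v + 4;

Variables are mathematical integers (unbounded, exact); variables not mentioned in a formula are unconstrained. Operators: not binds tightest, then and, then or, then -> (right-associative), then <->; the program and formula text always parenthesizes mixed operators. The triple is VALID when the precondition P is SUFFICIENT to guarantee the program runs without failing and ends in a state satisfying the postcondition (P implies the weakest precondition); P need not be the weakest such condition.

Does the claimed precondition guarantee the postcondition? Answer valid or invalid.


Working backward. After the program, the postcondition v + 6 > -9 -> ((r < -8 or 2*r - 8 >= r) or (r + 7 < -6 and 3*r + 8 > -6)) must hold; in canonical form it is v > -15 -> (r < -8 or r >= 8 or (r < -13 and 3*r > -14)).
Before r := v + v + 4: v > -15 -> (2*v < -12 or 2*v >= 4 or (2*v < -17 and 6*v > -26))
Before v := 2*r - v + 1: 2*r > v - 16 -> (4*r < 2*v - 14 or 4*r >= 2*v + 2 or (4*r < 2*v - 19 and 12*r > 6*v - 32))
Then branch requires ((2*v <= -11 -> 3*v >= -7) -> (2*r > v - 10 -> (4*r < 2*v - 2 or 4*r >= 2*v + 14 or (4*r < 2*v - 7 and 12*r > 6*v + 4)))) and ((not (2*v <= -11 -> 3*v >= -7)) -> (v > -16 -> (2*v < -14 or 2*v >= 2 or (2*v < -19 and 6*v > -32)))); else branch requires 4*r + v > -34 -> (8*r + 2*v < -50 or 8*r + 2*v >= -34 or (8*r + 2*v < -55 and 24*r + 6*v > -140)).
Before the if: ((not (r + v != 4)) -> (((2*v <= -11 -> 3*v >= -7) -> (2*r > v - 10 -> (4*r < 2*v - 2 or 4*r >= 2*v + 14 or (4*r < 2*v - 7 and 12*r > 6*v + 4)))) and ((not (2*v <= -11 -> 3*v >= -7)) -> (v > -16 -> (2*v < -14 or 2*v >= 2 or (2*v < -19 and 6*v > -32)))))) and (r + v != 4 -> (4*r + v > -34 -> (8*r + 2*v < -50 or 8*r + 2*v >= -34 or (8*r + 2*v < -55 and 24*r + 6*v > -140))))
Before skip: ((not (r + v != 4)) -> (((2*v <= -11 -> 3*v >= -7) -> (2*r > v - 10 -> (4*r < 2*v - 2 or 4*r >= 2*v + 14 or (4*r < 2*v - 7 and 12*r > 6*v + 4)))) and ((not (2*v <= -11 -> 3*v >= -7)) -> (v > -16 -> (2*v < -14 or 2*v >= 2 or (2*v < -19 and 6*v > -32)))))) and (r + v != 4 -> (4*r + v > -34 -> (8*r + 2*v < -50 or 8*r + 2*v >= -34 or (8*r + 2*v < -55 and 24*r + 6*v > -140))))
The weakest precondition is ((not (r + v != 4)) -> (((2*v <= -11 -> 3*v >= -7) -> (2*r > v - 10 -> (4*r < 2*v - 2 or 4*r >= 2*v + 14 or (4*r < 2*v - 7 and 12*r > 6*v + 4)))) and ((not (2*v <= -11 -> 3*v >= -7)) -> (v > -16 -> (2*v < -14 or 2*v >= 2 or (2*v < -19 and 6*v > -32)))))) and (r + v != 4 -> (4*r + v > -34 -> (8*r + 2*v < -50 or 8*r + 2*v >= -34 or (8*r + 2*v < -55 and 24*r + 6*v > -140)))).
Check whether ((not (r != 1)) -> (2*r > -7 -> (4*r < 4 or 4*r >= 20 or (4*r < -1 and 12*r > 22)))) and (r != 1 -> (4*r > -37 -> (8*r < -56 or 8*r >= -40 or (8*r < -61 and 24*r > -158)))) and v = 3 implies it.
Every state satisfying the precondition satisfies the weakest precondition: the implication holds.
Answer: valid


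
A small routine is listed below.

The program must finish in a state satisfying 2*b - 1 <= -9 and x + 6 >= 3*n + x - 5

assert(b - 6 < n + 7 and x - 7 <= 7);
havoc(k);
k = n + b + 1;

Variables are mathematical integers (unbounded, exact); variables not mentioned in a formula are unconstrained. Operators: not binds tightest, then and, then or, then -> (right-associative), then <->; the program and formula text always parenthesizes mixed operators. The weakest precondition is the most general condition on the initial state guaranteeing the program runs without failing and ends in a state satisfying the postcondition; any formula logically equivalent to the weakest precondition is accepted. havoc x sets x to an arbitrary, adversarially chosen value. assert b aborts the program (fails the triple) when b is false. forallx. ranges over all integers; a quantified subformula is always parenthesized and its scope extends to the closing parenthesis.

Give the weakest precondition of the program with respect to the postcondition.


Working backward. After the program, the postcondition 2*b - 1 <= -9 and x + 6 >= 3*n + x - 5 must hold; in canonical form it is 2*b <= -8 and 3*n <= 11.
Before k := n + b + 1: 2*b <= -8 and 3*n <= 11
Before havoc k: 2*b <= -8 and 3*n <= 11
Before assert b - 6 < n + 7 and x - 7 <= 7: b < n + 13 and x <= 14 and 2*b <= -8 and 3*n <= 11
Answer: WP = b < n + 13 and x <= 14 and 2*b <= -8 and 3*n <= 11


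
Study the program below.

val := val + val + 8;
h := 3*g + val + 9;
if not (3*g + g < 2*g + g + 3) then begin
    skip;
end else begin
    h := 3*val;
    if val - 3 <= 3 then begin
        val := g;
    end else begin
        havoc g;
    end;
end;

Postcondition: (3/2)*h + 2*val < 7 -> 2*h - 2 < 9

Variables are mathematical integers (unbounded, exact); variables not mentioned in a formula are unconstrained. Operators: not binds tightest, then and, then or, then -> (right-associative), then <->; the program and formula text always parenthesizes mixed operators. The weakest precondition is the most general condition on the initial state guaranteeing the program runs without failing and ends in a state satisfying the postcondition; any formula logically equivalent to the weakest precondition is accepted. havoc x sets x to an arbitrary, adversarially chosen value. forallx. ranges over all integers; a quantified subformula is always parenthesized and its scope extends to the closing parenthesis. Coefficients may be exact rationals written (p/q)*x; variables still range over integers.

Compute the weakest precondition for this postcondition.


Working backward. After the program, the postcondition (3/2)*h + 2*val < 7 -> 2*h - 2 < 9 must hold; in canonical form it is (3/2)*h + 2*val < 7 -> 2*h < 11.
Then branch requires (3/2)*h + 2*val < 7 -> 2*h < 11; else branch requires (val <= 6 -> (2*g + (9/2)*val < 7 -> 6*val < 11)) and ((not (val <= 6)) -> ((13/2)*val < 7 -> 6*val < 11)).
Before the if: ((not (g < 3)) -> ((3/2)*h + 2*val < 7 -> 2*h < 11)) and (g < 3 -> ((val <= 6 -> (2*g + (9/2)*val < 7 -> 6*val < 11)) and ((not (val <= 6)) -> ((13/2)*val < 7 -> 6*val < 11))))
Before h := 3*g + val + 9: ((not (g < 3)) -> ((9/2)*g + (7/2)*val < -13/2 -> 6*g + 2*val < -7)) and (g < 3 -> ((val <= 6 -> (2*g + (9/2)*val < 7 -> 6*val < 11)) and ((not (val <= 6)) -> ((13/2)*val < 7 -> 6*val < 11))))
Before val := val + val + 8: ((not (g < 3)) -> ((9/2)*g + 7*val < -69/2 -> 6*g + 4*val < -23)) and (g < 3 -> ((2*val <= -2 -> (2*g + 9*val < -29 -> 12*val < -37)) and ((not (2*val <= -2)) -> (13*val < -45 -> 12*val < -37))))
Answer: WP = ((not (g < 3)) -> ((9/2)*g + 7*val < -69/2 -> 6*g + 4*val < -23)) and (g < 3 -> ((2*val <= -2 -> (2*g + 9*val < -29 -> 12*val < -37)) and ((not (2*val <= -2)) -> (13*val < -45 -> 12*val < -37))))


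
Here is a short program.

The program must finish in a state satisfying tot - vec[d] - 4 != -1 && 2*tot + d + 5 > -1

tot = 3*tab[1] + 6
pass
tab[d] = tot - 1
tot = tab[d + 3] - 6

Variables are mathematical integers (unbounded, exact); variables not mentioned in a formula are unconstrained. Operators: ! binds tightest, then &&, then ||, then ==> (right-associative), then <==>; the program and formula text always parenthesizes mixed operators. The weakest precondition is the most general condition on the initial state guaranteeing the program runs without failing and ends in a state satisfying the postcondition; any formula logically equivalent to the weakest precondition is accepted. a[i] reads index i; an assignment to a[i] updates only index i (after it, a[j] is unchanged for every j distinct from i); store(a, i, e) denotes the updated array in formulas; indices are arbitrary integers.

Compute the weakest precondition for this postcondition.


Working backward. After the program, the postcondition tot - vec[d] - 4 != -1 && 2*tot + d + 5 > -1 must hold; in canonical form it is tot != vec[d] + 3 && d + 2*tot > -6.
Before tot := tab[d + 3] - 6: tab[d + 3] != vec[d] + 9 && 2*tab[d + 3] + d > 6
Before tab[d] := tot - 1: store(tab, d, tot - 1)[d + 3] != vec[d] + 9 && 2*store(tab, d, tot - 1)[d + 3] + d > 6
Before skip: store(tab, d, tot - 1)[d + 3] != vec[d] + 9 && 2*store(tab, d, tot - 1)[d + 3] + d > 6
Before tot := 3*tab[1] + 6: store(tab, d, 3*tab[1] + 5)[d + 3] != vec[d] + 9 && 2*store(tab, d, 3*tab[1] + 5)[d + 3] + d > 6
Answer: WP = store(tab, d, 3*tab[1] + 5)[d + 3] != vec[d] + 9 && 2*store(tab, d, 3*tab[1] + 5)[d + 3] + d > 6


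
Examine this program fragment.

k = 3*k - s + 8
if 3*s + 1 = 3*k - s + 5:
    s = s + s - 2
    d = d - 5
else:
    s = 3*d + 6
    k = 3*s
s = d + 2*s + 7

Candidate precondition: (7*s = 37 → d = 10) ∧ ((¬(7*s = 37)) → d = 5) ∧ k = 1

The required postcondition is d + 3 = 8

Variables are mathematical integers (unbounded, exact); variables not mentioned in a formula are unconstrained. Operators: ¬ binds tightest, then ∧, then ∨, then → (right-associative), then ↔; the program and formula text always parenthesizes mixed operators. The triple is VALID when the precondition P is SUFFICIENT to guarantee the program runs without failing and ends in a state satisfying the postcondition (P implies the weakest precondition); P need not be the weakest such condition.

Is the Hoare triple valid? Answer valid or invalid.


Working backward. After the program, the postcondition d + 3 = 8 must hold; in canonical form it is d = 5.
Before s := d + 2*s + 7: d = 5
Then branch requires d = 10; else branch requires d = 5.
Before the if: (4*s = 3*k + 4 → d = 10) ∧ ((¬(4*s = 3*k + 4)) → d = 5)
Before k := 3*k - s + 8: (7*s = 9*k + 28 → d = 10) ∧ ((¬(7*s = 9*k + 28)) → d = 5)
The weakest precondition is (7*s = 9*k + 28 → d = 10) ∧ ((¬(7*s = 9*k + 28)) → d = 5).
Check whether (7*s = 37 → d = 10) ∧ ((¬(7*s = 37)) → d = 5) ∧ k = 1 implies it.
Every state satisfying the precondition satisfies the weakest precondition: the implication holds.
Answer: valid


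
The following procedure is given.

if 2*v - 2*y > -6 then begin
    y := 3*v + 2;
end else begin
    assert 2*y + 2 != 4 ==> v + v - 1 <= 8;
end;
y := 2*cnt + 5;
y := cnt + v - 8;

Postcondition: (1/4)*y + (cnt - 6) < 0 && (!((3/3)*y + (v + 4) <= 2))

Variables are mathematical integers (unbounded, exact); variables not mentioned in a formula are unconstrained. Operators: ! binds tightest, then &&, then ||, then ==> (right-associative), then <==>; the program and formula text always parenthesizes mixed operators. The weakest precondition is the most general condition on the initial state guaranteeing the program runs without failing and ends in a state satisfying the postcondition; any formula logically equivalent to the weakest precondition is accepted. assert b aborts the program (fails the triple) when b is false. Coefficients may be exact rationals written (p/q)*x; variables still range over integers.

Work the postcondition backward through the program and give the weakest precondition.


Working backward. After the program, the postcondition (1/4)*y + (cnt - 6) < 0 && (!((3/3)*y + (v + 4) <= 2)) must hold; in canonical form it is cnt + (1/4)*y < 6 && (!(v + y <= -2)).
Before y := cnt + v - 8: (5/4)*cnt + (1/4)*v < 8 && (!(cnt + 2*v <= 6))
Before y := 2*cnt + 5: (5/4)*cnt + (1/4)*v < 8 && (!(cnt + 2*v <= 6))
Then branch requires (5/4)*cnt + (1/4)*v < 8 && (!(cnt + 2*v <= 6)); else branch requires (2*y != 2 ==> 2*v <= 9) && (5/4)*cnt + (1/4)*v < 8 && (!(cnt + 2*v <= 6)).
Before the if: (2*v > 2*y - 6 ==> ((5/4)*cnt + (1/4)*v < 8 && (!(cnt + 2*v <= 6)))) && ((!(2*v > 2*y - 6)) ==> ((2*y != 2 ==> 2*v <= 9) && (5/4)*cnt + (1/4)*v < 8 && (!(cnt + 2*v <= 6))))
Answer: WP = (2*v > 2*y - 6 ==> ((5/4)*cnt + (1/4)*v < 8 && (!(cnt + 2*v <= 6)))) && ((!(2*v > 2*y - 6)) ==> ((2*y != 2 ==> 2*v <= 9) && (5/4)*cnt + (1/4)*v < 8 && (!(cnt + 2*v <= 6))))


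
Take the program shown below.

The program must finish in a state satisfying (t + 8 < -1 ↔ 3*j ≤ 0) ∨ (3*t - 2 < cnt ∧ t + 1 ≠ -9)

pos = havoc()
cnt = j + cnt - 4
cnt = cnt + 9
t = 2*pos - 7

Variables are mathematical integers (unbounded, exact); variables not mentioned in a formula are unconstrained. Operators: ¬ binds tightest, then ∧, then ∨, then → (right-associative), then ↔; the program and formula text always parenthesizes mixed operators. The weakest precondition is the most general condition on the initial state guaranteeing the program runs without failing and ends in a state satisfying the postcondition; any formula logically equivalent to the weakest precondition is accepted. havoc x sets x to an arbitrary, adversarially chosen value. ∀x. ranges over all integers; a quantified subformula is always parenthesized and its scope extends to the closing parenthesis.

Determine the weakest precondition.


Working backward. After the program, the postcondition (t + 8 < -1 ↔ 3*j ≤ 0) ∨ (3*t - 2 < cnt ∧ t + 1 ≠ -9) must hold; in canonical form it is (t < -9 ↔ 3*j ≤ 0) ∨ (3*t < cnt + 2 ∧ t ≠ -10).
Before t := 2*pos - 7: (2*pos < -2 ↔ 3*j ≤ 0) ∨ (6*pos < cnt + 23 ∧ 2*pos ≠ -3)
Before cnt := cnt + 9: (2*pos < -2 ↔ 3*j ≤ 0) ∨ (6*pos < cnt + 32 ∧ 2*pos ≠ -3)
Before cnt := j + cnt - 4: (2*pos < -2 ↔ 3*j ≤ 0) ∨ (6*pos < cnt + j + 28 ∧ 2*pos ≠ -3)
Before havoc pos: ∀pos_1. ((2*pos_1 < -2 ↔ 3*j ≤ 0) ∨ (6*pos_1 < cnt + j + 28 ∧ 2*pos_1 ≠ -3))
Answer: WP = ∀pos_1. ((2*pos_1 < -2 ↔ 3*j ≤ 0) ∨ (6*pos_1 < cnt + j + 28 ∧ 2*pos_1 ≠ -3))


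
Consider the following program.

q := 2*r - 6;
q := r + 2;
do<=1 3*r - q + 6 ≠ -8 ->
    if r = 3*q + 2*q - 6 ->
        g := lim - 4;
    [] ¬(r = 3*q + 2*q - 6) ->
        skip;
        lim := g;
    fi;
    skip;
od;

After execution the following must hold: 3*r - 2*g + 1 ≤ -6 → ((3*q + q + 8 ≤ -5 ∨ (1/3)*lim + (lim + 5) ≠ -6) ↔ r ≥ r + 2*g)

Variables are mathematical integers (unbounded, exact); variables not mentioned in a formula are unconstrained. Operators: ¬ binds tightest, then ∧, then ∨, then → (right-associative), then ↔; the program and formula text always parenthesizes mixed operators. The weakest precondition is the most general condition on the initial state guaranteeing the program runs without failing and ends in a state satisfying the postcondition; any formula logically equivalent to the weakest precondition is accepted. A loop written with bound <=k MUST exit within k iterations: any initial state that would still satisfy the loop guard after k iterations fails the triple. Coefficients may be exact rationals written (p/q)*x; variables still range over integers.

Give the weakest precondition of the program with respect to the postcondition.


Working backward. After the program, the postcondition 3*r - 2*g + 1 ≤ -6 → ((3*q + q + 8 ≤ -5 ∨ (1/3)*lim + (lim + 5) ≠ -6) ↔ r ≥ r + 2*g) must hold; in canonical form it is 3*r ≤ 2*g - 7 → ((4*q ≤ -13 ∨ (4/3)*lim ≠ -11) ↔ 2*g ≤ 0).
Before the loop (bound <=1), unroll the exhaustion recursion (WP_0 = exit-now case; WP_j = one more guarded iteration, up to j = 1):
  WP_0: (¬(3*r ≠ q - 14)) ∧ (3*r ≤ 2*g - 7 → ((4*q ≤ -13 ∨ (4/3)*lim ≠ -11) ↔ 2*g ≤ 0))
  WP_1: (3*r ≠ q - 14 → ((r = 5*q - 6 → ((¬(3*r ≠ q - 14)) ∧ (3*r ≤ 2*lim - 15 → ((4*q ≤ -13 ∨ (4/3)*lim ≠ -11) ↔ 2*lim ≤ 8)))) ∧ ((¬(r = 5*q - 6)) → ((¬(3*r ≠ q - 14)) ∧ (3*r ≤ 2*g - 7 → ((4*q ≤ -13 ∨ (4/3)*g ≠ -11) ↔ 2*g ≤ 0)))))) ∧ ((¬(3*r ≠ q - 14)) → (3*r ≤ 2*g - 7 → ((4*q ≤ -13 ∨ (4/3)*lim ≠ -11) ↔ 2*g ≤ 0)))
So before the loop: (3*r ≠ q - 14 → ((r = 5*q - 6 → ((¬(3*r ≠ q - 14)) ∧ (3*r ≤ 2*lim - 15 → ((4*q ≤ -13 ∨ (4/3)*lim ≠ -11) ↔ 2*lim ≤ 8)))) ∧ ((¬(r = 5*q - 6)) → ((¬(3*r ≠ q - 14)) ∧ (3*r ≤ 2*g - 7 → ((4*q ≤ -13 ∨ (4/3)*g ≠ -11) ↔ 2*g ≤ 0)))))) ∧ ((¬(3*r ≠ q - 14)) → (3*r ≤ 2*g - 7 → ((4*q ≤ -13 ∨ (4/3)*lim ≠ -11) ↔ 2*g ≤ 0)))
Before q := r + 2: (2*r ≠ -12 → ((4*r = -4 → ((¬(2*r ≠ -12)) ∧ (3*r ≤ 2*lim - 15 → ((4*r ≤ -21 ∨ (4/3)*lim ≠ -11) ↔ 2*lim ≤ 8)))) ∧ ((¬(4*r = -4)) → ((¬(2*r ≠ -12)) ∧ (3*r ≤ 2*g - 7 → ((4*r ≤ -21 ∨ (4/3)*g ≠ -11) ↔ 2*g ≤ 0)))))) ∧ ((¬(2*r ≠ -12)) → (3*r ≤ 2*g - 7 → ((4*r ≤ -21 ∨ (4/3)*lim ≠ -11) ↔ 2*g ≤ 0)))
Before q := 2*r - 6: (2*r ≠ -12 → ((4*r = -4 → ((¬(2*r ≠ -12)) ∧ (3*r ≤ 2*lim - 15 → ((4*r ≤ -21 ∨ (4/3)*lim ≠ -11) ↔ 2*lim ≤ 8)))) ∧ ((¬(4*r = -4)) → ((¬(2*r ≠ -12)) ∧ (3*r ≤ 2*g - 7 → ((4*r ≤ -21 ∨ (4/3)*g ≠ -11) ↔ 2*g ≤ 0)))))) ∧ ((¬(2*r ≠ -12)) → (3*r ≤ 2*g - 7 → ((4*r ≤ -21 ∨ (4/3)*lim ≠ -11) ↔ 2*g ≤ 0)))
Answer: WP = (2*r ≠ -12 → ((4*r = -4 → ((¬(2*r ≠ -12)) ∧ (3*r ≤ 2*lim - 15 → ((4*r ≤ -21 ∨ (4/3)*lim ≠ -11) ↔ 2*lim ≤ 8)))) ∧ ((¬(4*r = -4)) → ((¬(2*r ≠ -12)) ∧ (3*r ≤ 2*g - 7 → ((4*r ≤ -21 ∨ (4/3)*g ≠ -11) ↔ 2*g ≤ 0)))))) ∧ ((¬(2*r ≠ -12)) → (3*r ≤ 2*g - 7 → ((4*r ≤ -21 ∨ (4/3)*lim ≠ -11) ↔ 2*g ≤ 0)))


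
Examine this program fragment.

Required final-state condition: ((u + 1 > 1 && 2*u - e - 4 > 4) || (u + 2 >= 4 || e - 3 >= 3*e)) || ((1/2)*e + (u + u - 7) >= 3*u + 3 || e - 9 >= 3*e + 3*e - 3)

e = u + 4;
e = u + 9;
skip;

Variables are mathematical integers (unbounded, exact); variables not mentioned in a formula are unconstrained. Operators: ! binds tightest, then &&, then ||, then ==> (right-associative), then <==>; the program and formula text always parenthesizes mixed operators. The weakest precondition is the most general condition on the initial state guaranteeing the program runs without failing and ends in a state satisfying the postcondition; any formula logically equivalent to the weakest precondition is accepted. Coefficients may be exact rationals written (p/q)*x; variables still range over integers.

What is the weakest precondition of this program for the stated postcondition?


Working backward. After the program, the postcondition ((u + 1 > 1 && 2*u - e - 4 > 4) || (u + 2 >= 4 || e - 3 >= 3*e)) || ((1/2)*e + (u + u - 7) >= 3*u + 3 || e - 9 >= 3*e + 3*e - 3) must hold; in canonical form it is (u > 0 && 2*u > e + 8) || u >= 2 || 2*e <= -3 || (1/2)*e >= u + 10 || 5*e <= -6.
Before skip: (u > 0 && 2*u > e + 8) || u >= 2 || 2*e <= -3 || (1/2)*e >= u + 10 || 5*e <= -6
Before e := u + 9: (u > 0 && u > 17) || u >= 2 || 2*u <= -21 || (1/2)*u <= -11/2 || 5*u <= -51
Before e := u + 4: (u > 0 && u > 17) || u >= 2 || 2*u <= -21 || (1/2)*u <= -11/2 || 5*u <= -51
Answer: WP = (u > 0 && u > 17) || u >= 2 || 2*u <= -21 || (1/2)*u <= -11/2 || 5*u <= -51


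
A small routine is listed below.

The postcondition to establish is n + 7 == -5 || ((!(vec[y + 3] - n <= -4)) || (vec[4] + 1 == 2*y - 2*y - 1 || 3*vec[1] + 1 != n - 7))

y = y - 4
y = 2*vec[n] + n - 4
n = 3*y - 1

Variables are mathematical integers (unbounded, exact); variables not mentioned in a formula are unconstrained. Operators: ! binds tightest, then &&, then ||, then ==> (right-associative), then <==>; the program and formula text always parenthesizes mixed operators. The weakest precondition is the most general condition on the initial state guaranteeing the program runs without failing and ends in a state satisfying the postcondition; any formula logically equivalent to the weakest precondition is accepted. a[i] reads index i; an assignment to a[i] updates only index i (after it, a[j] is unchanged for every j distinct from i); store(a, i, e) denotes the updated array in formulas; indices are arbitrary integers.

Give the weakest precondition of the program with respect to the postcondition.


Working backward. After the program, the postcondition n + 7 == -5 || ((!(vec[y + 3] - n <= -4)) || (vec[4] + 1 == 2*y - 2*y - 1 || 3*vec[1] + 1 != n - 7)) must hold; in canonical form it is n == -12 || (!(vec[y + 3] <= n - 4)) || vec[4] == -2 || 3*vec[1] != n - 8.
Before n := 3*y - 1: 3*y == -11 || (!(vec[y + 3] <= 3*y - 5)) || vec[4] == -2 || 3*vec[1] != 3*y - 9
Before y := 2*vec[n] + n - 4: 6*vec[n] + 3*n == 1 || (!(vec[2*vec[n] + n - 1] <= 6*vec[n] + 3*n - 17)) || vec[4] == -2 || 3*vec[1] != 6*vec[n] + 3*n - 21
Before y := y - 4: 6*vec[n] + 3*n == 1 || (!(vec[2*vec[n] + n - 1] <= 6*vec[n] + 3*n - 17)) || vec[4] == -2 || 3*vec[1] != 6*vec[n] + 3*n - 21
Answer: WP = 6*vec[n] + 3*n == 1 || (!(vec[2*vec[n] + n - 1] <= 6*vec[n] + 3*n - 17)) || vec[4] == -2 || 3*vec[1] != 6*vec[n] + 3*n - 21


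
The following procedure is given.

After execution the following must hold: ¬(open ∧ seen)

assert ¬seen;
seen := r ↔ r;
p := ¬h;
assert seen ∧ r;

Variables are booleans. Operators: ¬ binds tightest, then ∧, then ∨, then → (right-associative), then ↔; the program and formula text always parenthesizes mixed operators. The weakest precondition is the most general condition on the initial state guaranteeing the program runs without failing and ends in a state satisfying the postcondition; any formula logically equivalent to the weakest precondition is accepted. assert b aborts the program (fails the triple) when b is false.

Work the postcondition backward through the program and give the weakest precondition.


Working backward. After the program, ¬(open ∧ seen) must hold.
Before assert seen ∧ r: seen ∧ r ∧ (¬(open ∧ seen))
Before p := ¬h: seen ∧ r ∧ (¬(open ∧ seen))
Before seen := r ↔ r: r ∧ (¬open)
Before assert ¬seen: (¬seen) ∧ r ∧ (¬open)
Answer: WP = (¬seen) ∧ r ∧ (¬open)


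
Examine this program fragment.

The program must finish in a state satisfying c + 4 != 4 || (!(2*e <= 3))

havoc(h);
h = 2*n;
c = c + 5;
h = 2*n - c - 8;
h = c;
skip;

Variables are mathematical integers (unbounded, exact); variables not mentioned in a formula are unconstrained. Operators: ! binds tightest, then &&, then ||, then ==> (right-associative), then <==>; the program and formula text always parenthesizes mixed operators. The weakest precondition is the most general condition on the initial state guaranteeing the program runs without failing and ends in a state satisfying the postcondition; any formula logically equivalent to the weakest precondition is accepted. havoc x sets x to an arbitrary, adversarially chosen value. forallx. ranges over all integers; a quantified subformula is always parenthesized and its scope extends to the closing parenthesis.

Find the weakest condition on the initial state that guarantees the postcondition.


Working backward. After the program, the postcondition c + 4 != 4 || (!(2*e <= 3)) must hold; in canonical form it is c != 0 || (!(2*e <= 3)).
Before skip: c != 0 || (!(2*e <= 3))
Before h := c: c != 0 || (!(2*e <= 3))
Before h := 2*n - c - 8: c != 0 || (!(2*e <= 3))
Before c := c + 5: c != -5 || (!(2*e <= 3))
Before h := 2*n: c != -5 || (!(2*e <= 3))
Before havoc h: c != -5 || (!(2*e <= 3))
Answer: WP = c != -5 || (!(2*e <= 3))


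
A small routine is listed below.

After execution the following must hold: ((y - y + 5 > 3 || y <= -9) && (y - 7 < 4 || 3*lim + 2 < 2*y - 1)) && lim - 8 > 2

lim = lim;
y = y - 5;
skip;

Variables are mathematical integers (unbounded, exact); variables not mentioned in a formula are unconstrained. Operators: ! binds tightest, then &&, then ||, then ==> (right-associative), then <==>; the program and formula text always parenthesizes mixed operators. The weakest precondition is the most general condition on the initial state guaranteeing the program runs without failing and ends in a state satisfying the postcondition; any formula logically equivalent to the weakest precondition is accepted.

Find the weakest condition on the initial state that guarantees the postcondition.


Working backward. After the program, the postcondition ((y - y + 5 > 3 || y <= -9) && (y - 7 < 4 || 3*lim + 2 < 2*y - 1)) && lim - 8 > 2 must hold; in canonical form it is (y < 11 || 3*lim < 2*y - 3) && lim > 10.
Before skip: (y < 11 || 3*lim < 2*y - 3) && lim > 10
Before y := y - 5: (y < 16 || 3*lim < 2*y - 13) && lim > 10
Before lim := lim: (y < 16 || 3*lim < 2*y - 13) && lim > 10
Answer: WP = (y < 16 || 3*lim < 2*y - 13) && lim > 10


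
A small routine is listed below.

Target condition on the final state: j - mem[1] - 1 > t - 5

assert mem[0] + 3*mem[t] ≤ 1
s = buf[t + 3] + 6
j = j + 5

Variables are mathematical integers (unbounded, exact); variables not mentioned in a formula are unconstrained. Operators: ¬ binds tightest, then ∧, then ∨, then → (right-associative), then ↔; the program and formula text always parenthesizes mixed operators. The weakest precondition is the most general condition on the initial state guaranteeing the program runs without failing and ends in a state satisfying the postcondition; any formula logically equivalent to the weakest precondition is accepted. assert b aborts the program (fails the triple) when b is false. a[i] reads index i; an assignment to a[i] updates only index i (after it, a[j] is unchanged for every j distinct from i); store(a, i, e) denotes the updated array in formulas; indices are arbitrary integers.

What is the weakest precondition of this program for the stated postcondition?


Working backward. After the program, the postcondition j - mem[1] - 1 > t - 5 must hold; in canonical form it is j > mem[1] + t - 4.
Before j := j + 5: j > mem[1] + t - 9
Before s := buf[t + 3] + 6: j > mem[1] + t - 9
Before assert mem[0] + 3*mem[t] ≤ 1: mem[0] + 3*mem[t] ≤ 1 ∧ j > mem[1] + t - 9
Answer: WP = mem[0] + 3*mem[t] ≤ 1 ∧ j > mem[1] + t - 9


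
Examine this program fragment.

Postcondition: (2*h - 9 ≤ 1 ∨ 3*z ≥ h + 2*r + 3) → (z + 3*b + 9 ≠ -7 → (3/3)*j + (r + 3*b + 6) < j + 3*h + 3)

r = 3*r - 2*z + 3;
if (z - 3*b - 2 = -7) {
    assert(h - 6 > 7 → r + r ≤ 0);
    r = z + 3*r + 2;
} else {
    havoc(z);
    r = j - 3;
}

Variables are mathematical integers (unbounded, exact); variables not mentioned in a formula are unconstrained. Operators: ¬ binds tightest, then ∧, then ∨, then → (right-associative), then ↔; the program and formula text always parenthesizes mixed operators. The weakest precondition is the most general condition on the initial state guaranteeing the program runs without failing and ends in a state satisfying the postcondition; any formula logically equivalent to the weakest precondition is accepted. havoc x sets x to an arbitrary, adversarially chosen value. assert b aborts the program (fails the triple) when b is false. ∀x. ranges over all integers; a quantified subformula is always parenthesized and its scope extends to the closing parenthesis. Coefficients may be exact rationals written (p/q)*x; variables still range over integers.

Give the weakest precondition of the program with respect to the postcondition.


Working backward. After the program, the postcondition (2*h - 9 ≤ 1 ∨ 3*z ≥ h + 2*r + 3) → (z + 3*b + 9 ≠ -7 → (3/3)*j + (r + 3*b + 6) < j + 3*h + 3) must hold; in canonical form it is (2*h ≤ 10 ∨ 3*z ≥ h + 2*r + 3) → (3*b + z ≠ -16 → 3*b + r < 3*h - 3).
Then branch requires (h > 13 → 2*r ≤ 0) ∧ ((2*h ≤ 10 ∨ z ≥ h + 6*r + 7) → (3*b + z ≠ -16 → 3*b + 3*r + z < 3*h - 5)); else branch requires ∀z_1. ((2*h ≤ 10 ∨ 3*z_1 ≥ h + 2*j - 3) → (3*b + z_1 ≠ -16 → 3*b + j < 3*h)).
Before the if: (z = 3*b - 5 → ((h > 13 → 2*r ≤ 0) ∧ ((2*h ≤ 10 ∨ z ≥ h + 6*r + 7) → (3*b + z ≠ -16 → 3*b + 3*r + z < 3*h - 5)))) ∧ ((¬(z = 3*b - 5)) → (∀z_1. ((2*h ≤ 10 ∨ 3*z_1 ≥ h + 2*j - 3) → (3*b + z_1 ≠ -16 → 3*b + j < 3*h))))
Before r := 3*r - 2*z + 3: (z = 3*b - 5 → ((h > 13 → 6*r ≤ 4*z - 6) ∧ ((2*h ≤ 10 ∨ 13*z ≥ h + 18*r + 25) → (3*b + z ≠ -16 → 3*b + 9*r < 3*h + 5*z - 14)))) ∧ ((¬(z = 3*b - 5)) → (∀z_1. ((2*h ≤ 10 ∨ 3*z_1 ≥ h + 2*j - 3) → (3*b + z_1 ≠ -16 → 3*b + j < 3*h))))
Answer: WP = (z = 3*b - 5 → ((h > 13 → 6*r ≤ 4*z - 6) ∧ ((2*h ≤ 10 ∨ 13*z ≥ h + 18*r + 25) → (3*b + z ≠ -16 → 3*b + 9*r < 3*h + 5*z - 14)))) ∧ ((¬(z = 3*b - 5)) → (∀z_1. ((2*h ≤ 10 ∨ 3*z_1 ≥ h + 2*j - 3) → (3*b + z_1 ≠ -16 → 3*b + j < 3*h))))


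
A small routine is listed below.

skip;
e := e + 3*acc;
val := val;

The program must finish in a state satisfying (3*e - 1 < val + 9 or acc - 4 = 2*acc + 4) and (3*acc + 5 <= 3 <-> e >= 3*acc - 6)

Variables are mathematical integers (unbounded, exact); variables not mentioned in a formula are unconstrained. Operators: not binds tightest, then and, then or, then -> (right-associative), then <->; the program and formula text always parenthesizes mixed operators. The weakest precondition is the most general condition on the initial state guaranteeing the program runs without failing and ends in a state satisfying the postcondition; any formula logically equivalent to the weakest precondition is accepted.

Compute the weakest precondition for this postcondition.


Working backward. After the program, the postcondition (3*e - 1 < val + 9 or acc - 4 = 2*acc + 4) and (3*acc + 5 <= 3 <-> e >= 3*acc - 6) must hold; in canonical form it is (3*e < val + 10 or acc = -8) and (3*acc <= -2 <-> e >= 3*acc - 6).
Before val := val: (3*e < val + 10 or acc = -8) and (3*acc <= -2 <-> e >= 3*acc - 6)
Before e := e + 3*acc: (9*acc + 3*e < val + 10 or acc = -8) and (3*acc <= -2 <-> e >= -6)
Before skip: (9*acc + 3*e < val + 10 or acc = -8) and (3*acc <= -2 <-> e >= -6)
Answer: WP = (9*acc + 3*e < val + 10 or acc = -8) and (3*acc <= -2 <-> e >= -6)


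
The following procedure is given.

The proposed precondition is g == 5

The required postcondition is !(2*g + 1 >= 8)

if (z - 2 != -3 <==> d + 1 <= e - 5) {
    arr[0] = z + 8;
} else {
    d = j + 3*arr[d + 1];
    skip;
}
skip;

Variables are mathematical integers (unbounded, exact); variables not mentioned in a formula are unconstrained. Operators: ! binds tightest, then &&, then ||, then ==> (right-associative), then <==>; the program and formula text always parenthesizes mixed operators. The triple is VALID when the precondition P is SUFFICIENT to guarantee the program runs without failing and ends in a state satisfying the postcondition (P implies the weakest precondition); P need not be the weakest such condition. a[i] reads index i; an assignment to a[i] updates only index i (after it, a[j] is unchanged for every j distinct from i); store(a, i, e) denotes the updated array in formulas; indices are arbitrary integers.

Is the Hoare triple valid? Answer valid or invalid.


Working backward. After the program, the postcondition !(2*g + 1 >= 8) must hold; in canonical form it is !(2*g >= 7).
Before skip: !(2*g >= 7)
Then branch requires !(2*g >= 7); else branch requires !(2*g >= 7).
Before the if: ((z != -1 <==> d <= e - 6) ==> (!(2*g >= 7))) && ((!(z != -1 <==> d <= e - 6)) ==> (!(2*g >= 7)))
The weakest precondition is ((z != -1 <==> d <= e - 6) ==> (!(2*g >= 7))) && ((!(z != -1 <==> d <= e - 6)) ==> (!(2*g >= 7))).
Check whether g == 5 implies it.
Countermodel: at the initial state d = 0, e = 0, g = 5, z = 0, the precondition holds but the weakest precondition fails.
Answer: invalid


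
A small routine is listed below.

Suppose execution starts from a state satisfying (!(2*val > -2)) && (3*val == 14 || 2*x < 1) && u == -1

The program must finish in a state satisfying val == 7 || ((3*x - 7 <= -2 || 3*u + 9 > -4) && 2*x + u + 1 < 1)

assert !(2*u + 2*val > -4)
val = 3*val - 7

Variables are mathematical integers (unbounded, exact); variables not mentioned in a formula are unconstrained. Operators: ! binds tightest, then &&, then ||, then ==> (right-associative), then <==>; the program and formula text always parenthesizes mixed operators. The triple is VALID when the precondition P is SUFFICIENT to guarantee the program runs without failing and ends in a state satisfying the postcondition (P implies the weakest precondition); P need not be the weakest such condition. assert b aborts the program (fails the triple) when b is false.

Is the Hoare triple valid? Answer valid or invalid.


Working backward. After the program, the postcondition val == 7 || ((3*x - 7 <= -2 || 3*u + 9 > -4) && 2*x + u + 1 < 1) must hold; in canonical form it is val == 7 || ((3*x <= 5 || 3*u > -13) && u + 2*x < 0).
Before val := 3*val - 7: 3*val == 14 || ((3*x <= 5 || 3*u > -13) && u + 2*x < 0)
Before assert !(2*u + 2*val > -4): (!(2*u + 2*val > -4)) && (3*val == 14 || ((3*x <= 5 || 3*u > -13) && u + 2*x < 0))
The weakest precondition is (!(2*u + 2*val > -4)) && (3*val == 14 || ((3*x <= 5 || 3*u > -13) && u + 2*x < 0)).
Check whether (!(2*val > -2)) && (3*val == 14 || 2*x < 1) && u == -1 implies it.
Every state satisfying the precondition satisfies the weakest precondition: the implication holds.
Answer: valid


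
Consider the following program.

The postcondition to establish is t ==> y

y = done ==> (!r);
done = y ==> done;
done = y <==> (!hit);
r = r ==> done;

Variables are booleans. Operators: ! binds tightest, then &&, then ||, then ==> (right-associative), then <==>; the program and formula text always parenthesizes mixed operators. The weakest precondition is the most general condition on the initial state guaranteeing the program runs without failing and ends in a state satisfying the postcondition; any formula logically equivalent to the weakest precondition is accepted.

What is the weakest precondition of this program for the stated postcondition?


Working backward. After the program, t ==> y must hold.
Before r := r ==> done: t ==> y
Before done := y <==> (!hit): t ==> y
Before done := y ==> done: t ==> y
Before y := done ==> (!r): t ==> (done ==> (!r))
Answer: WP = t ==> (done ==> (!r))
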